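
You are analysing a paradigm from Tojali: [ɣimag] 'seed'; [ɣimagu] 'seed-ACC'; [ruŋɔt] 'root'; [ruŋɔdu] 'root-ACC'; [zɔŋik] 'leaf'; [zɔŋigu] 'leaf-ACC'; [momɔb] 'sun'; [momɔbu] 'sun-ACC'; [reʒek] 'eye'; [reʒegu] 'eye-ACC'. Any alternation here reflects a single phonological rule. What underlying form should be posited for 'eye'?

/reʒek/

The stem for 'eye' ends in [k] in [reʒek] but [g] in [reʒegu].
Compare 'seed', with invariant [g] in [ɣimag] and [ɣimagu]: an analysis with underlying /g/ and a rule producing [k] in isolation would wrongly predict alternation here too.
The alternation reflects intervocalic voicing: voiceless stops become voiced between vowels. /k/ is underlying.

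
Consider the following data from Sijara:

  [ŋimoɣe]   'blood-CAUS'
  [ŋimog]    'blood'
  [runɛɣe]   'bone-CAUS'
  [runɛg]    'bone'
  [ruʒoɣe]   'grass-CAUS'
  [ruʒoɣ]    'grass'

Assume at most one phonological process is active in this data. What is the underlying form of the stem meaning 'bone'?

In [runɛɣe] and [runɛg] the final segment of 'bone' alternates: [ɣ] ~ [g].
The stem 'grass' ([ruʒoɣe], [ruʒoɣ]) shows [ɣ] unchanged in both environments, so [ɣ] cannot be basic with [g] derived in isolation.
The alternation reflects intervocalic spirantization: voiced stops become fricatives between vowels. /g/ is underlying.
The underlying form of 'bone' is therefore /runɛg/.

/runɛg/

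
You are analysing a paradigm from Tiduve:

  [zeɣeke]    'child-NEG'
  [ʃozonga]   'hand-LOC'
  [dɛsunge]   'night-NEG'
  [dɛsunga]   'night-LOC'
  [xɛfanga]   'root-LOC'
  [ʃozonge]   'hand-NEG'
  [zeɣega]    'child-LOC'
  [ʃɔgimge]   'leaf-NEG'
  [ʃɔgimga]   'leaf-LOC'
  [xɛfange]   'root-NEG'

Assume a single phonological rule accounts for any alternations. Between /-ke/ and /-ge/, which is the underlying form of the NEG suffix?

/-ke/

The NEG morpheme has two allomorphs, [-ge] and [-ke].
The LOC suffix, which begins with [g], is invariant after every stem; so [g] is not altered by any rule here.
So the underlying form is /-ke/, and voiceless stops become voiced after a nasal.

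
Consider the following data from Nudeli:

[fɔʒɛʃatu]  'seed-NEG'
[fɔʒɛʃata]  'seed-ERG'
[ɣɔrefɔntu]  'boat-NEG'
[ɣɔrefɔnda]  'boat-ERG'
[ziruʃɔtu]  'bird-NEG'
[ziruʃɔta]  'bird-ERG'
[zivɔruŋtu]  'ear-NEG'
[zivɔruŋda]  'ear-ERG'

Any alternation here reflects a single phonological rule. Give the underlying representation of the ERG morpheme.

/-da/

The ERG suffix surfaces as [-da] and [-ta], depending on the final segment of the stem.
By contrast the NEG suffix keeps its initial [t] throughout — that segment must be underlying.
So the underlying form is /-da/, and voiced stops become voiceless after a vowel.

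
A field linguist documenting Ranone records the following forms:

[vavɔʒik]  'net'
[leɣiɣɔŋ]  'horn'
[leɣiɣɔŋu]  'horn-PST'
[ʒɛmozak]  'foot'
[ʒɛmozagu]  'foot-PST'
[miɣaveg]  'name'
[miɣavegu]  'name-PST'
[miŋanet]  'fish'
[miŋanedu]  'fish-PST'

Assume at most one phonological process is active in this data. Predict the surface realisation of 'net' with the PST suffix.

'foot' shows [k] ~ [g] at the end of the stem ([ʒɛmozak] vs [ʒɛmozagu]).
But 'name' keeps [g] in both environments ([miɣaveg], [miɣavegu]), so there is no rule changing /g/ to [k] in isolation.
So /k/ is underlying, and a rule of intervocalic voicing — voiceless stops become voiced between vowels — gives [g].
The one attested form of 'net', [vavɔʒik], shows underlying /vavɔʒik/. Applying the same rule between vowels gives [vavɔʒigu].

[vavɔʒigu]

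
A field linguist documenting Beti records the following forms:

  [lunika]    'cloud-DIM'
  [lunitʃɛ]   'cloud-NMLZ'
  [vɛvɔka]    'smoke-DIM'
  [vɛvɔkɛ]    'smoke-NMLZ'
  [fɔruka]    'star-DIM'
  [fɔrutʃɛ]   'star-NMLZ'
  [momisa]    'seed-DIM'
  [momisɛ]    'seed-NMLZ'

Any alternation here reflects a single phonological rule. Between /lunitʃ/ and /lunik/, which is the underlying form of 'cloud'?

/lunitʃ/

'cloud' shows [k] ~ [tʃ] at the end of the stem ([lunika] vs [lunitʃɛ]).
Compare 'smoke', with invariant [k] in [vɛvɔka] and [vɛvɔkɛ]: an analysis with underlying /k/ and a rule producing [tʃ] before the NMLZ suffix would wrongly predict alternation here too.
The alternation reflects depalatalization: palato-alveolar /tʃ/ becomes [k] when no front vowel follows. /tʃ/ is underlying.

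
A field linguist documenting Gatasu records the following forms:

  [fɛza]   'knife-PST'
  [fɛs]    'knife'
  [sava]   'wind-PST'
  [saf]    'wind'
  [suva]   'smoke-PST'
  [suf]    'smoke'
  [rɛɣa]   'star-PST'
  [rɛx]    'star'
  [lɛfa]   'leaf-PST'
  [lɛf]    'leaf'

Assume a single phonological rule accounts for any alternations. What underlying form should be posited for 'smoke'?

The stem for 'smoke' ends in [v] in [suva] but [f] in [suf].
But 'leaf' keeps [f] in both environments ([lɛfa], [lɛf]), so there is no rule changing /f/ to [v] before the PST suffix.
So /v/ is underlying, and a rule of word-final obstruent devoicing — voiced obstruents become voiceless word-finally — gives [f].
The underlying form of 'smoke' is therefore /suv/.

/suv/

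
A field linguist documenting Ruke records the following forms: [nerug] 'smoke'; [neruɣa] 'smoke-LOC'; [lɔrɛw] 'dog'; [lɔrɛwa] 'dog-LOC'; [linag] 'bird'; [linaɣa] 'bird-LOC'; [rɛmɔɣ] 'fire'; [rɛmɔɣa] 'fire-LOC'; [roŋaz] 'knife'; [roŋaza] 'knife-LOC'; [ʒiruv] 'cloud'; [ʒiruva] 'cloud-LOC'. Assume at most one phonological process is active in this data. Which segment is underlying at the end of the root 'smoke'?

The root 'smoke' surfaces as [nerug] and [neruɣa], with a stem-final [g] ~ [ɣ] alternation.
But 'fire' keeps [ɣ] in both environments ([rɛmɔɣ], [rɛmɔɣa]), so there is no rule changing /ɣ/ to [g] in isolation.
The alternation reflects intervocalic spirantization: voiced stops become fricatives between vowels. /g/ is underlying.

/g/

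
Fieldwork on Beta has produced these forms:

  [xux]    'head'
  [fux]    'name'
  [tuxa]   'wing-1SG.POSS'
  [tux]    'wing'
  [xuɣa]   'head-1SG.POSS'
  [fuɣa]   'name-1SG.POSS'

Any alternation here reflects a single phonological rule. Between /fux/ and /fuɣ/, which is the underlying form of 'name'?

/fuɣ/

'name' shows [x] ~ [ɣ] at the end of the stem ([fux] vs [fuɣa]).
But 'wing' keeps [x] in both environments ([tux], [tuxa]), so there is no rule changing /x/ to [ɣ] before the 1SG.POSS suffix.
Therefore /ɣ/ is basic and [x] is derived by word-final obstruent devoicing (voiced obstruents become voiceless word-finally).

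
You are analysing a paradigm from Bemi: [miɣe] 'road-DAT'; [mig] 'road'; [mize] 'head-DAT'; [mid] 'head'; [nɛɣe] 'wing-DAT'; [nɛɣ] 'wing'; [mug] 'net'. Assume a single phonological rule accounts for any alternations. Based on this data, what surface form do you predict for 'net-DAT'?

[muɣe]

In [miɣe] and [mig] the final segment of 'road' alternates: [ɣ] ~ [g].
But 'wing' keeps [ɣ] in both environments ([nɛɣe], [nɛɣ]), so there is no rule changing /ɣ/ to [g] in isolation.
Therefore /g/ is basic and [ɣ] is derived by intervocalic spirantization (voiced stops become fricatives between vowels).
The one attested form of 'net', [mug], shows underlying /mug/. Applying the same rule between vowels gives [muɣe].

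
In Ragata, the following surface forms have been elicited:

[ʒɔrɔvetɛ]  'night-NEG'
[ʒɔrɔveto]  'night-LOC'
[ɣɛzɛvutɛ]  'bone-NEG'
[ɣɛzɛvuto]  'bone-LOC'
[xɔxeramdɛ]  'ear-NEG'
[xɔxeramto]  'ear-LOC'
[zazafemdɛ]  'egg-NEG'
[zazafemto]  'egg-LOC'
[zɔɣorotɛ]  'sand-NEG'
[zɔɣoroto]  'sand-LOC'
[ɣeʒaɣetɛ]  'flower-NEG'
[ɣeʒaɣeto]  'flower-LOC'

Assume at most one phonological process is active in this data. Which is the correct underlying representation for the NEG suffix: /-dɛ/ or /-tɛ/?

/-dɛ/

The NEG suffix surfaces as [-dɛ] and [-tɛ], depending on the final segment of the stem.
The LOC suffix, which begins with [t], is invariant after every stem; so [t] is not altered by any rule here.
The NEG suffix is therefore /-dɛ/ underlyingly, with post-vocalic devoicing: voiced stops become voiceless after a vowel.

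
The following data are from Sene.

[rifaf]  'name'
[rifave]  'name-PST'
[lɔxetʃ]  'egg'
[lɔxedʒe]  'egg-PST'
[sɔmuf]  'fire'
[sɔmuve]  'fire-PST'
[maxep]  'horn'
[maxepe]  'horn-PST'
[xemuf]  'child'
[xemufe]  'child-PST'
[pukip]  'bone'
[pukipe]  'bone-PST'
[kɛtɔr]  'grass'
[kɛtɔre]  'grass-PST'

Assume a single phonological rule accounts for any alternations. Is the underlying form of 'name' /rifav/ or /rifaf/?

/rifav/

'name' shows [f] ~ [v] at the end of the stem ([rifaf] vs [rifave]).
But 'child' keeps [f] in both environments ([xemuf], [xemufe]), so there is no rule changing /f/ to [v] before the PST suffix.
Therefore /v/ is basic and [f] is derived by word-final obstruent devoicing (voiced obstruents become voiceless word-finally).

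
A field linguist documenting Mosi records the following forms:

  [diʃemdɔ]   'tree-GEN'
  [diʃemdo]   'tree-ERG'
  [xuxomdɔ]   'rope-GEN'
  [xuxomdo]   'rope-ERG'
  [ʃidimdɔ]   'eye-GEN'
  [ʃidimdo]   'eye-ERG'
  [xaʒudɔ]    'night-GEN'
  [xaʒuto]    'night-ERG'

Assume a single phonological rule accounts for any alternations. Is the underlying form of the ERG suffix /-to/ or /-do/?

The ERG suffix surfaces as [-do] and [-to], depending on the final segment of the stem.
By contrast the GEN suffix keeps its initial [d] throughout — that segment must be underlying.
The ERG suffix is therefore /-to/ underlyingly, with post-nasal voicing: voiceless stops become voiced after a nasal.

/-to/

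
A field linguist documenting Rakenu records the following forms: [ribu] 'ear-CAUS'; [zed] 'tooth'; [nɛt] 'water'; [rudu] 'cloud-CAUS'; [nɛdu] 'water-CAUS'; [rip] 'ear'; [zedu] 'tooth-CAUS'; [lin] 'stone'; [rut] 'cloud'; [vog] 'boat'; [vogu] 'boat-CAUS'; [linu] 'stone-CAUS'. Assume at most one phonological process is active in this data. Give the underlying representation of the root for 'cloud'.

'cloud' shows [t] ~ [d] at the end of the stem ([rut] vs [rudu]).
The stem 'tooth' ([zed], [zedu]) shows [d] unchanged in both environments, so [d] cannot be basic with [t] derived in isolation.
The alternation reflects intervocalic voicing: voiceless stops become voiced between vowels. /t/ is underlying.
So 'cloud' = /rut/.

/rut/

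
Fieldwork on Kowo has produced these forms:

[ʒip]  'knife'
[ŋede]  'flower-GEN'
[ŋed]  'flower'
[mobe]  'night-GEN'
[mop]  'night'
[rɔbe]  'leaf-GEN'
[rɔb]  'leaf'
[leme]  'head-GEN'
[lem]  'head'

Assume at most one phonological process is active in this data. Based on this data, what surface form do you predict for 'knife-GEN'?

The root 'night' surfaces as [mobe] and [mop], with a stem-final [b] ~ [p] alternation.
Compare 'leaf', with invariant [b] in [rɔbe] and [rɔb]: an analysis with underlying /b/ and a rule producing [p] in isolation would wrongly predict alternation here too.
So /p/ is underlying, and a rule of intervocalic voicing — voiceless stops become voiced between vowels — gives [b].
From [ʒip] the stem 'knife' is /ʒip/; between vowels this yields [ʒibe].

[ʒibe]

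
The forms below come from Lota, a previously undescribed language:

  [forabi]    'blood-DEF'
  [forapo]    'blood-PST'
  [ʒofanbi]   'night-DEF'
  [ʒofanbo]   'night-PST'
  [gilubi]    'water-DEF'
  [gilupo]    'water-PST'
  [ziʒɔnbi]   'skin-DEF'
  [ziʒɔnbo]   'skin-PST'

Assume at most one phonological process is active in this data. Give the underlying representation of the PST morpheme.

The PST morpheme has two allomorphs, [-bo] and [-po].
The DEF suffix, which begins with [b], is invariant after every stem; so [b] is not altered by any rule here.
The PST suffix is therefore /-po/ underlyingly, with post-nasal voicing: voiceless stops become voiced after a nasal.

/-po/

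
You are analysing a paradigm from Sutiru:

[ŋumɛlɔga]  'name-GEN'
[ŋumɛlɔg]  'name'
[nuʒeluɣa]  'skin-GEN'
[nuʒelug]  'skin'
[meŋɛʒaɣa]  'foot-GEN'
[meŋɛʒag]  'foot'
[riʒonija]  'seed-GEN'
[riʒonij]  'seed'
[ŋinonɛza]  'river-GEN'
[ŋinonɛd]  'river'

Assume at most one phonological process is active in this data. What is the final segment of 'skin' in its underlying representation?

'skin' shows [ɣ] ~ [g] at the end of the stem ([nuʒeluɣa] vs [nuʒelug]).
The stem 'name' ([ŋumɛlɔga], [ŋumɛlɔg]) shows [g] unchanged in both environments, so [g] cannot be basic with [ɣ] derived before the GEN suffix.
Therefore /ɣ/ is basic and [g] is derived by word-final hardening (voiced fricatives become stops word-finally).

/ɣ/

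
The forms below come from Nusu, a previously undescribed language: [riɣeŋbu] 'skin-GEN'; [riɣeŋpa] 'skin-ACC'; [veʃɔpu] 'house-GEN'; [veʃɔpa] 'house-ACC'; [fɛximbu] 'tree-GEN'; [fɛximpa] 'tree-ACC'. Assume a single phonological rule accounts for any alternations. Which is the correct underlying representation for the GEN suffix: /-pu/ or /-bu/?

/-bu/

The GEN suffix surfaces as [-bu] and [-pu], depending on the final segment of the stem.
The ACC suffix, which begins with [p], is invariant after every stem; so [p] is not altered by any rule here.
So the underlying form is /-bu/, and voiced stops become voiceless after a vowel.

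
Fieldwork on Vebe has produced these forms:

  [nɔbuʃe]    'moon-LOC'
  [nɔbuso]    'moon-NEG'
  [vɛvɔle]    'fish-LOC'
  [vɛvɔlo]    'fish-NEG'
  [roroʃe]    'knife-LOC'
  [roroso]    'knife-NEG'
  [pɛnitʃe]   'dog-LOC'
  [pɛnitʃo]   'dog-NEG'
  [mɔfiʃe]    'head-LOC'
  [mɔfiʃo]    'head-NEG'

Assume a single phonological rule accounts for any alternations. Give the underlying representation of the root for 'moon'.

'moon' shows [ʃ] ~ [s] at the end of the stem ([nɔbuʃe] vs [nɔbuso]).
But 'head' keeps [ʃ] in both environments ([mɔfiʃe], [mɔfiʃo]), so there is no rule changing /ʃ/ to [s] before the NEG suffix.
So /s/ is underlying, and a rule of palatalization before a front vowel — /s/ becomes palato-alveolar [ʃ] before a front vowel — gives [ʃ].

/nɔbus/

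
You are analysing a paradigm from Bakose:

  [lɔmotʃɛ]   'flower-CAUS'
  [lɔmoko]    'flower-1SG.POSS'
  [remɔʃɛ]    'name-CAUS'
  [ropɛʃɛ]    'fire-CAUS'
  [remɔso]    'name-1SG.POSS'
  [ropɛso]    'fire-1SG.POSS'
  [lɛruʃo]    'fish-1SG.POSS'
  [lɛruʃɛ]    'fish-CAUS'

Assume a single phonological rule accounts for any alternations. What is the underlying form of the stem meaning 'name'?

In [remɔʃɛ] and [remɔso] the final segment of 'name' alternates: [ʃ] ~ [s].
But 'fish' keeps [ʃ] in both environments ([lɛruʃɛ], [lɛruʃo]), so there is no rule changing /ʃ/ to [s] before the 1SG.POSS suffix.
So /s/ is underlying, and a rule of palatalization before a front vowel — /k/ and /s/ become palato-alveolar [tʃ] and [ʃ] before a front vowel — gives [ʃ].
Hence 'name' is /remɔs/ underlyingly.

/remɔs/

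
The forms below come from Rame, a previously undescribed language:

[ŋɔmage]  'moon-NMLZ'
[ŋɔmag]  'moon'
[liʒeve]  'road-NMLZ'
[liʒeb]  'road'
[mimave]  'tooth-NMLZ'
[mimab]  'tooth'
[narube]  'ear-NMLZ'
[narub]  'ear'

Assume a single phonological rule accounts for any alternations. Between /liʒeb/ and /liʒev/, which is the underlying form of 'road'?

/liʒev/

The stem for 'road' ends in [v] in [liʒeve] but [b] in [liʒeb].
The stem 'ear' ([narube], [narub]) shows [b] unchanged in both environments, so [b] cannot be basic with [v] derived before the NMLZ suffix.
So /v/ is underlying, and a rule of word-final hardening — voiced fricatives become stops word-finally — gives [b].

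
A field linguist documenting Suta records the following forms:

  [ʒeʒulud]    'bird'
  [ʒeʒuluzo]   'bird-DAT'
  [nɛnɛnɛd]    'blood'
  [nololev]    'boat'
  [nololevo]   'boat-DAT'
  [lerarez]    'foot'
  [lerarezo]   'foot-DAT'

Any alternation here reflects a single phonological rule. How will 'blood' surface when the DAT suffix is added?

'bird' shows [d] ~ [z] at the end of the stem ([ʒeʒulud] vs [ʒeʒuluzo]).
But 'foot' keeps [z] in both environments ([lerarez], [lerarezo]), so there is no rule changing /z/ to [d] in isolation.
The alternation reflects intervocalic spirantization: voiced stops become fricatives between vowels. /d/ is underlying.
The one attested form of 'blood', [nɛnɛnɛd], shows underlying /nɛnɛnɛd/. Applying the same rule between vowels gives [nɛnɛnɛzo].

[nɛnɛnɛzo]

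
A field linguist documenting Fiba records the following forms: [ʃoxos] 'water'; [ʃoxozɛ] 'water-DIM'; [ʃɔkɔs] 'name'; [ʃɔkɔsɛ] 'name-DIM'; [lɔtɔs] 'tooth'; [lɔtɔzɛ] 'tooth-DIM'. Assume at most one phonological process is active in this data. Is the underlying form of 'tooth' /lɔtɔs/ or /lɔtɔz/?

The root 'tooth' surfaces as [lɔtɔs] and [lɔtɔzɛ], with a stem-final [s] ~ [z] alternation.
If /s/ were underlying and a rule turned it into [z] before the DIM suffix, 'name' would also alternate; but it has [s] in both [ʃɔkɔs] and [ʃɔkɔsɛ].
Therefore /z/ is basic and [s] is derived by word-final obstruent devoicing (voiced obstruents become voiceless word-finally).

/lɔtɔz/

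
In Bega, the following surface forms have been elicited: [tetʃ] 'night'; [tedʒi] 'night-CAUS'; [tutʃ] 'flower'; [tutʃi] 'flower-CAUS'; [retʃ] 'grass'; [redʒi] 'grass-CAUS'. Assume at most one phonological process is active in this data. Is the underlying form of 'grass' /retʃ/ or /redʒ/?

/redʒ/

The stem for 'grass' ends in [tʃ] in [retʃ] but [dʒ] in [redʒi].
But 'flower' keeps [tʃ] in both environments ([tutʃ], [tutʃi]), so there is no rule changing /tʃ/ to [dʒ] before the CAUS suffix.
The underlying segment must be /dʒ/; voiced obstruents become voiceless word-finally, yielding [tʃ] there.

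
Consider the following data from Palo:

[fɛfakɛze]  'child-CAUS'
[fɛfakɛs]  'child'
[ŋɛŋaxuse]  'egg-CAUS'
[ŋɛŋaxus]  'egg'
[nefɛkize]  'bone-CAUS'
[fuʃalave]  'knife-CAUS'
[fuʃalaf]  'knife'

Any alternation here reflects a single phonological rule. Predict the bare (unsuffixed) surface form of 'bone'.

The root 'child' surfaces as [fɛfakɛze] and [fɛfakɛs], with a stem-final [z] ~ [s] alternation.
But 'egg' keeps [s] in both environments ([ŋɛŋaxuse], [ŋɛŋaxus]), so there is no rule changing /s/ to [z] before the CAUS suffix.
The underlying segment must be /z/; voiced obstruents become voiceless word-finally, yielding [s] there.
From [nefɛkize] the stem 'bone' is /nefɛkiz/; word-finally this yields [nefɛkis].

[nefɛkis]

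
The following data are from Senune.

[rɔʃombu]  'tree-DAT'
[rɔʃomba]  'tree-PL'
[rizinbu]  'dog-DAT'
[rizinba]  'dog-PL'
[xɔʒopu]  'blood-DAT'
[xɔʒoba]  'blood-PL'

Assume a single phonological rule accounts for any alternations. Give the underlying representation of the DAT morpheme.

The DAT suffix surfaces as [-bu] and [-pu], depending on the final segment of the stem.
The PL suffix, which begins with [b], is invariant after every stem; so [b] is not altered by any rule here.
So the underlying form is /-pu/, and voiceless stops become voiced after a nasal.

/-pu/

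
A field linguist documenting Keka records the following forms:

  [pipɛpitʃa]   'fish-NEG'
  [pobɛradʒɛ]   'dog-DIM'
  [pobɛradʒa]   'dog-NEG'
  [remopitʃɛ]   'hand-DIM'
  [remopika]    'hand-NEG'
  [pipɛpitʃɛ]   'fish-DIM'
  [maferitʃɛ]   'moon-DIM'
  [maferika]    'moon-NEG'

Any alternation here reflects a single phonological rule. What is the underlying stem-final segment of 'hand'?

The root 'hand' surfaces as [remopitʃɛ] and [remopika], with a stem-final [tʃ] ~ [k] alternation.
The stem 'fish' ([pipɛpitʃɛ], [pipɛpitʃa]) shows [tʃ] unchanged in both environments, so [tʃ] cannot be basic with [k] derived before the NEG suffix.
So /k/ is underlying, and a rule of palatalization before a front vowel — /k/ becomes palato-alveolar [tʃ] before a front vowel — gives [tʃ].

/k/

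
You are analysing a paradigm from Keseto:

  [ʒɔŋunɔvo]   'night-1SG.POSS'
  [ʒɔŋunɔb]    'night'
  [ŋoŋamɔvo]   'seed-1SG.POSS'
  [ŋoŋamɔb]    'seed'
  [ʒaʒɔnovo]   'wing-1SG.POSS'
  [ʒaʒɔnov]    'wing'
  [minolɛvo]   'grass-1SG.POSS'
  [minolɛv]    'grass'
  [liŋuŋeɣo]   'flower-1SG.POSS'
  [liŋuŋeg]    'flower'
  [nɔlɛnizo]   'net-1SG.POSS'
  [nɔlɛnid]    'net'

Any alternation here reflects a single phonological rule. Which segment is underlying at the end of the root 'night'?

'night' shows [v] ~ [b] at the end of the stem ([ʒɔŋunɔvo] vs [ʒɔŋunɔb]).
If /v/ were underlying and a rule turned it into [b] in isolation, 'wing' would also alternate; but it has [v] in both [ʒaʒɔnovo] and [ʒaʒɔnov].
So /b/ is underlying, and a rule of intervocalic spirantization — voiced stops become fricatives between vowels — gives [v].

/b/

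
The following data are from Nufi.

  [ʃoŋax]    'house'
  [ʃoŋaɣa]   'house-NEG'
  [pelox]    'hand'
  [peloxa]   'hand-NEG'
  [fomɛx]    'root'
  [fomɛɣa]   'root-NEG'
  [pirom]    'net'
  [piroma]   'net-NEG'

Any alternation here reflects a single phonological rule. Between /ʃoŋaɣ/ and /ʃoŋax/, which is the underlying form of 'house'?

The root 'house' surfaces as [ʃoŋax] and [ʃoŋaɣa], with a stem-final [x] ~ [ɣ] alternation.
But 'hand' keeps [x] in both environments ([pelox], [peloxa]), so there is no rule changing /x/ to [ɣ] before the NEG suffix.
The underlying segment must be /ɣ/; voiced obstruents become voiceless word-finally, yielding [x] there.

/ʃoŋaɣ/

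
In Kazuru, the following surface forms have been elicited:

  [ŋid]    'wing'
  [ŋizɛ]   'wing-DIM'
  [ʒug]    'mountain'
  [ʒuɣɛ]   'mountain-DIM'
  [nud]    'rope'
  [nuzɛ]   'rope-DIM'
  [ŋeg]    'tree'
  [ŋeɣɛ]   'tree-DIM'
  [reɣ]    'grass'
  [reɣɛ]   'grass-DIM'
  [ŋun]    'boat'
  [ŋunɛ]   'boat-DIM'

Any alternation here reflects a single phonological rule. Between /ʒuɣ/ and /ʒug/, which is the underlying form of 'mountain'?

/ʒug/

In [ʒug] and [ʒuɣɛ] the final segment of 'mountain' alternates: [g] ~ [ɣ].
If /ɣ/ were underlying and a rule turned it into [g] in isolation, 'grass' would also alternate; but it has [ɣ] in both [reɣ] and [reɣɛ].
So /g/ is underlying, and a rule of intervocalic spirantization — voiced stops become fricatives between vowels — gives [ɣ].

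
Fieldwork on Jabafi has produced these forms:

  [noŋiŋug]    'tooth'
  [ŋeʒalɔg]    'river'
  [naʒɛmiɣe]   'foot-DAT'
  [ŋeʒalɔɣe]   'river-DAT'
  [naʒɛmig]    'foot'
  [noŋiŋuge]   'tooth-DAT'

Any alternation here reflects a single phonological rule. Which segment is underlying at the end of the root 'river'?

/ɣ/

In [ŋeʒalɔɣe] and [ŋeʒalɔg] the final segment of 'river' alternates: [ɣ] ~ [g].
If /g/ were underlying and a rule turned it into [ɣ] before the DAT suffix, 'tooth' would also alternate; but it has [g] in both [noŋiŋuge] and [noŋiŋug].
So /ɣ/ is underlying, and a rule of word-final hardening — voiced fricatives become stops word-finally — gives [g].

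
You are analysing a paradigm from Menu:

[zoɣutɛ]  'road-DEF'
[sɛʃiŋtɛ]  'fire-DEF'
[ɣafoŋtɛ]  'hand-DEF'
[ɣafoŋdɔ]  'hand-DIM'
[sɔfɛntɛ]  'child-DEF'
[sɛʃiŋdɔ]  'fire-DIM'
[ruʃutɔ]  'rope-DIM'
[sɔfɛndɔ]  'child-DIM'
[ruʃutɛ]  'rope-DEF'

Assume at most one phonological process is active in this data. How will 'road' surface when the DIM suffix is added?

The DIM morpheme has two allomorphs, [-dɔ] and [-tɔ].
The DEF suffix, which begins with [t], is invariant after every stem; so [t] is not altered by any rule here.
The DIM suffix is therefore /-dɔ/ underlyingly, with post-vocalic devoicing: voiced stops become voiceless after a vowel.
After 'road', which ends in a vowel, the suffix surfaces as [-tɔ], giving [zoɣutɔ].

[zoɣutɔ]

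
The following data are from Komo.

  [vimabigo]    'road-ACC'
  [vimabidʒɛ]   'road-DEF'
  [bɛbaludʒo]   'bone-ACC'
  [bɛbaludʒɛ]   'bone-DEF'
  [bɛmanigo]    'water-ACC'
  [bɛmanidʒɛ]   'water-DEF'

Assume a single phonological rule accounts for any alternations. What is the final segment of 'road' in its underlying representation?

The root 'road' surfaces as [vimabigo] and [vimabidʒɛ], with a stem-final [g] ~ [dʒ] alternation.
Compare 'bone', with invariant [dʒ] in [bɛbaludʒo] and [bɛbaludʒɛ]: an analysis with underlying /dʒ/ and a rule producing [g] before the ACC suffix would wrongly predict alternation here too.
Therefore /g/ is basic and [dʒ] is derived by palatalization before a front vowel (/g/ becomes palato-alveolar [dʒ] before a front vowel).

/g/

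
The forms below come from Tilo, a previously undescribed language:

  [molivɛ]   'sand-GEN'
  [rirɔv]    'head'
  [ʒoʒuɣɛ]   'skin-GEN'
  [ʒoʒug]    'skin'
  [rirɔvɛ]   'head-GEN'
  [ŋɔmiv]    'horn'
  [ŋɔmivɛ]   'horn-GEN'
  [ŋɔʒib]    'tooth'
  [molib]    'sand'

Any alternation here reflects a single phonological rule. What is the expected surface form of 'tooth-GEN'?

The root 'sand' surfaces as [molivɛ] and [molib], with a stem-final [v] ~ [b] alternation.
Compare 'horn', with invariant [v] in [ŋɔmivɛ] and [ŋɔmiv]: an analysis with underlying /v/ and a rule producing [b] in isolation would wrongly predict alternation here too.
The underlying segment must be /b/; voiced stops become fricatives between vowels, yielding [v] there.
From [ŋɔʒib] the stem 'tooth' is /ŋɔʒib/; between vowels this yields [ŋɔʒivɛ].

[ŋɔʒivɛ]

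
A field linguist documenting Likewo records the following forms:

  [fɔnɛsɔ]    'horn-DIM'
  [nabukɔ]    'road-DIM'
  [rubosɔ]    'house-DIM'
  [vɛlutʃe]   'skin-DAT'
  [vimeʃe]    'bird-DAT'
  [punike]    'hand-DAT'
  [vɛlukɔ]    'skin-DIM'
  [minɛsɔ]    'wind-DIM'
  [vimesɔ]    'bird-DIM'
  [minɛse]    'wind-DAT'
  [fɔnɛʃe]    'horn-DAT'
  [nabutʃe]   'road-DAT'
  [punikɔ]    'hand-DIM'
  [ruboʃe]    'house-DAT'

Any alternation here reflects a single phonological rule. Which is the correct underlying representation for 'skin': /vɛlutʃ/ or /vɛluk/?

The root 'skin' surfaces as [vɛlukɔ] and [vɛlutʃe], with a stem-final [k] ~ [tʃ] alternation.
If /k/ were underlying and a rule turned it into [tʃ] before the DAT suffix, 'hand' would also alternate; but it has [k] in both [punikɔ] and [punike].
Therefore /tʃ/ is basic and [k] is derived by depalatalization (palato-alveolar /tʃ/ and /ʃ/ become [k] and [s] when no front vowel follows).

/vɛlutʃ/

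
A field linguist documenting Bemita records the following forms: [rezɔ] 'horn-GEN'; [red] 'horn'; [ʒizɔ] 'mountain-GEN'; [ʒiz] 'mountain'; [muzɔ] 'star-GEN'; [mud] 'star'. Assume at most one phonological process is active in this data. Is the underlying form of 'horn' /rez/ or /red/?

'horn' shows [z] ~ [d] at the end of the stem ([rezɔ] vs [red]).
But 'mountain' keeps [z] in both environments ([ʒizɔ], [ʒiz]), so there is no rule changing /z/ to [d] in isolation.
So /d/ is underlying, and a rule of intervocalic spirantization — voiced stops become fricatives between vowels — gives [z].

/red/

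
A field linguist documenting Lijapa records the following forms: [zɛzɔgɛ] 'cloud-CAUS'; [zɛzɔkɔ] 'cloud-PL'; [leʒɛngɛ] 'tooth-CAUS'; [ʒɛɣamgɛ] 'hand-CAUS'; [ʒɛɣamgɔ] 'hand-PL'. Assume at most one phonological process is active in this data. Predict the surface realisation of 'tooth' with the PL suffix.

[leʒɛngɔ]

The PL suffix surfaces as [-gɔ] and [-kɔ], depending on the final segment of the stem.
By contrast the CAUS suffix keeps its initial [g] throughout — that segment must be underlying.
So the underlying form is /-kɔ/, and voiceless stops become voiced after a nasal.
After 'tooth', which ends in a nasal, the suffix surfaces as [-gɔ], giving [leʒɛngɔ].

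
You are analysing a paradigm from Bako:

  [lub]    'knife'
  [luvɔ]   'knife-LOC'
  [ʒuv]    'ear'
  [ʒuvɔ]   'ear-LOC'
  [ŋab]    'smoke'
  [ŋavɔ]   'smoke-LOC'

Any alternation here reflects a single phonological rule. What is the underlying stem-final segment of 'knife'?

/b/

The stem for 'knife' ends in [b] in [lub] but [v] in [luvɔ].
If /v/ were underlying and a rule turned it into [b] in isolation, 'ear' would also alternate; but it has [v] in both [ʒuv] and [ʒuvɔ].
So /b/ is underlying, and a rule of intervocalic spirantization — voiced stops become fricatives between vowels — gives [v].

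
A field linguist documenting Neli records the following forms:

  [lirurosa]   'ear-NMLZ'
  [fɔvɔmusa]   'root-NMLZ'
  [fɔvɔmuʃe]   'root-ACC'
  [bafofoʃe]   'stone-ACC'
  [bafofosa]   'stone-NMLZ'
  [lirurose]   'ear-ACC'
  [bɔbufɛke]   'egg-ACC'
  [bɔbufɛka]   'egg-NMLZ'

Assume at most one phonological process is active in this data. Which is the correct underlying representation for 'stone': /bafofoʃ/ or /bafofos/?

/bafofoʃ/

The root 'stone' surfaces as [bafofoʃe] and [bafofosa], with a stem-final [ʃ] ~ [s] alternation.
The stem 'ear' ([lirurose], [lirurosa]) shows [s] unchanged in both environments, so [s] cannot be basic with [ʃ] derived before the ACC suffix.
So /ʃ/ is underlying, and a rule of depalatalization — palato-alveolar /ʃ/ becomes [s] when no front vowel follows — gives [s].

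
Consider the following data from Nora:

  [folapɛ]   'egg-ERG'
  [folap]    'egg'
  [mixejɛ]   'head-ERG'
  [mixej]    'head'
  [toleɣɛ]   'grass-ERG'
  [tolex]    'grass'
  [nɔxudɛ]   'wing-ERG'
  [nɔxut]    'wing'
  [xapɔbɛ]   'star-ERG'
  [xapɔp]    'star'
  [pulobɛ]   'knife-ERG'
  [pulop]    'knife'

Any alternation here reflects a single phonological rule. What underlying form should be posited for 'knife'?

/pulob/

In [pulobɛ] and [pulop] the final segment of 'knife' alternates: [b] ~ [p].
The stem 'egg' ([folapɛ], [folap]) shows [p] unchanged in both environments, so [p] cannot be basic with [b] derived before the ERG suffix.
So /b/ is underlying, and a rule of word-final obstruent devoicing — voiced obstruents become voiceless word-finally — gives [p].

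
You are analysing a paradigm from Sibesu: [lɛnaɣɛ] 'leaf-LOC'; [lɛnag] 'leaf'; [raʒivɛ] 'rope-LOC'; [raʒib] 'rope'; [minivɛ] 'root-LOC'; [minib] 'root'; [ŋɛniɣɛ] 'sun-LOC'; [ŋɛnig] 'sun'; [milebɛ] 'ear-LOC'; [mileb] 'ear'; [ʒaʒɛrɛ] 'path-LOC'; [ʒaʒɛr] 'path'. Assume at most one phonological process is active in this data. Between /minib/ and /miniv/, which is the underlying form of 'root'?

The root 'root' surfaces as [minivɛ] and [minib], with a stem-final [v] ~ [b] alternation.
The stem 'ear' ([milebɛ], [mileb]) shows [b] unchanged in both environments, so [b] cannot be basic with [v] derived before the LOC suffix.
Therefore /v/ is basic and [b] is derived by word-final hardening (voiced fricatives become stops word-finally).

/miniv/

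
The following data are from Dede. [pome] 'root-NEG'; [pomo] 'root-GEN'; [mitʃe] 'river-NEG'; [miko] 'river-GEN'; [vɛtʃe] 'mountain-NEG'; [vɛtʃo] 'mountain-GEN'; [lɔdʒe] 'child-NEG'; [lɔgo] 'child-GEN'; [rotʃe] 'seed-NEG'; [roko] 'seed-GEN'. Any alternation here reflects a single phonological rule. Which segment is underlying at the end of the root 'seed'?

/k/

In [rotʃe] and [roko] the final segment of 'seed' alternates: [tʃ] ~ [k].
The stem 'mountain' ([vɛtʃe], [vɛtʃo]) shows [tʃ] unchanged in both environments, so [tʃ] cannot be basic with [k] derived before the GEN suffix.
The alternation reflects palatalization before a front vowel: /k/ and /g/ become palato-alveolar [tʃ] and [dʒ] before a front vowel. /k/ is underlying.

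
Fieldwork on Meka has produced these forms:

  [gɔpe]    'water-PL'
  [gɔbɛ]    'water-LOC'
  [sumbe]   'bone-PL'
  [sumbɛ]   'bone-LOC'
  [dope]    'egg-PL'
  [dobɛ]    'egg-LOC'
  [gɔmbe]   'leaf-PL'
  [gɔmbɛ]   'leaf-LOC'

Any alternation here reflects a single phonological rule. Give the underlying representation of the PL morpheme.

/-pe/

The PL suffix surfaces as [-be] and [-pe], depending on the final segment of the stem.
The LOC suffix, which begins with [b], is invariant after every stem; so [b] is not altered by any rule here.
The PL suffix is therefore /-pe/ underlyingly, with post-nasal voicing: voiceless stops become voiced after a nasal.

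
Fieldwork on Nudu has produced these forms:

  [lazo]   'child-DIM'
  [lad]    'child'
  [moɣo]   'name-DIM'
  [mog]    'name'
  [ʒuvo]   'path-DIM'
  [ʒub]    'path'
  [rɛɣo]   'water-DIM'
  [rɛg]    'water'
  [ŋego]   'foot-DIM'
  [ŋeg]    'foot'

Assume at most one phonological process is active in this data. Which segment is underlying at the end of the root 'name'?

In [moɣo] and [mog] the final segment of 'name' alternates: [ɣ] ~ [g].
The stem 'foot' ([ŋego], [ŋeg]) shows [g] unchanged in both environments, so [g] cannot be basic with [ɣ] derived before the DIM suffix.
So /ɣ/ is underlying, and a rule of word-final hardening — voiced fricatives become stops word-finally — gives [g].

/ɣ/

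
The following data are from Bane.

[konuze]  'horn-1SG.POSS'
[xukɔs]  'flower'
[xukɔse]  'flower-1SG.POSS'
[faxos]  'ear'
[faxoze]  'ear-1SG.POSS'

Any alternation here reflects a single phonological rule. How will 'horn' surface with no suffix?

In [faxos] and [faxoze] the final segment of 'ear' alternates: [s] ~ [z].
Compare 'flower', with invariant [s] in [xukɔs] and [xukɔse]: an analysis with underlying /s/ and a rule producing [z] before the 1SG.POSS suffix would wrongly predict alternation here too.
The alternation reflects word-final obstruent devoicing: voiced obstruents become voiceless word-finally. /z/ is underlying.
The one attested form of 'horn', [konuze], shows underlying /konuz/. Applying the same rule word-finally gives [konus].

[konus]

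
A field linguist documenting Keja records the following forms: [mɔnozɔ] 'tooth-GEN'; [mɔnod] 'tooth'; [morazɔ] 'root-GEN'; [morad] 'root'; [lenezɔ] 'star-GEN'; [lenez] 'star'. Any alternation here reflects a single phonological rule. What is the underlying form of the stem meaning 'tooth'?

/mɔnod/

'tooth' shows [z] ~ [d] at the end of the stem ([mɔnozɔ] vs [mɔnod]).
But 'star' keeps [z] in both environments ([lenezɔ], [lenez]), so there is no rule changing /z/ to [d] in isolation.
Therefore /d/ is basic and [z] is derived by intervocalic spirantization (voiced stops become fricatives between vowels).
Hence 'tooth' is /mɔnod/ underlyingly.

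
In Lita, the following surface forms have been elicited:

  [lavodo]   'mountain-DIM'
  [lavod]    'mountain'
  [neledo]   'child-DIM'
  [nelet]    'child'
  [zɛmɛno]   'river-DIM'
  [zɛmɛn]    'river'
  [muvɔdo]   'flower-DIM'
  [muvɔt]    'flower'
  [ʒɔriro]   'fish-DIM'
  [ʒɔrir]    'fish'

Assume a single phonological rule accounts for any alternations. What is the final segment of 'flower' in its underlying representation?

The stem for 'flower' ends in [d] in [muvɔdo] but [t] in [muvɔt].
But 'mountain' keeps [d] in both environments ([lavodo], [lavod]), so there is no rule changing /d/ to [t] in isolation.
The alternation reflects intervocalic voicing: voiceless stops become voiced between vowels. /t/ is underlying.

/t/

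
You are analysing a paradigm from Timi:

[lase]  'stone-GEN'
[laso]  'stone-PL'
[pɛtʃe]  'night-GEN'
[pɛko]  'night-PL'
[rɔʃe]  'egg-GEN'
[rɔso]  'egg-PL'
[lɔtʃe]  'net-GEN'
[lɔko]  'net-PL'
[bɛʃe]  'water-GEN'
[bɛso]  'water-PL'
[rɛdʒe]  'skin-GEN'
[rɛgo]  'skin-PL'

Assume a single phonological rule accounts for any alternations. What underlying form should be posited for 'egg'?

'egg' shows [ʃ] ~ [s] at the end of the stem ([rɔʃe] vs [rɔso]).
The stem 'stone' ([lase], [laso]) shows [s] unchanged in both environments, so [s] cannot be basic with [ʃ] derived before the GEN suffix.
The alternation reflects depalatalization: palato-alveolar /tʃ/, /dʒ/ and /ʃ/ become [k], [g] and [s] when no front vowel follows. /ʃ/ is underlying.

/rɔʃ/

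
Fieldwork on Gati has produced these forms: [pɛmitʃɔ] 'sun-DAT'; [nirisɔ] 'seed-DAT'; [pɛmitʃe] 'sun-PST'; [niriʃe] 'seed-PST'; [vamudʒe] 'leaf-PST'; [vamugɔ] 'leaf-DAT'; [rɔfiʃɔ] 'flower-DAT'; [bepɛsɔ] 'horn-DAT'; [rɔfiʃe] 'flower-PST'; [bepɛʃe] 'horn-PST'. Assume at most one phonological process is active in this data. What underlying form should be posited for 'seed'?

'seed' shows [ʃ] ~ [s] at the end of the stem ([niriʃe] vs [nirisɔ]).
Compare 'flower', with invariant [ʃ] in [rɔfiʃe] and [rɔfiʃɔ]: an analysis with underlying /ʃ/ and a rule producing [s] before the DAT suffix would wrongly predict alternation here too.
So /s/ is underlying, and a rule of palatalization before a front vowel — /g/ and /s/ become palato-alveolar [dʒ] and [ʃ] before a front vowel — gives [ʃ].
Hence 'seed' is /niris/ underlyingly.

/niris/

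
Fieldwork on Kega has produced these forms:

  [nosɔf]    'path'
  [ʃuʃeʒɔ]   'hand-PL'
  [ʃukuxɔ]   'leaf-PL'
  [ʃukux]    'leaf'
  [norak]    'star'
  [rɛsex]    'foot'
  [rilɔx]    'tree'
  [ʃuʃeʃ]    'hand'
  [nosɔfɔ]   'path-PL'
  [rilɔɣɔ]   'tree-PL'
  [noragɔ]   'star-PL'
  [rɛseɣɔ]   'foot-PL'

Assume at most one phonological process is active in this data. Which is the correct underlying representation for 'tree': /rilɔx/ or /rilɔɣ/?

In [rilɔx] and [rilɔɣɔ] the final segment of 'tree' alternates: [x] ~ [ɣ].
The stem 'leaf' ([ʃukux], [ʃukuxɔ]) shows [x] unchanged in both environments, so [x] cannot be basic with [ɣ] derived before the PL suffix.
The alternation reflects word-final obstruent devoicing: voiced obstruents become voiceless word-finally. /ɣ/ is underlying.

/rilɔɣ/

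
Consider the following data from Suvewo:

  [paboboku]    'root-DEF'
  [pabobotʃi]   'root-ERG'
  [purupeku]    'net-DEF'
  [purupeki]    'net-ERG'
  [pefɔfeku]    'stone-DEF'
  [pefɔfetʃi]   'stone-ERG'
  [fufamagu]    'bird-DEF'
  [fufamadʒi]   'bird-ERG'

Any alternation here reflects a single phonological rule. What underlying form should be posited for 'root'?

/pabobotʃ/

The stem for 'root' ends in [k] in [paboboku] but [tʃ] in [pabobotʃi].
But 'net' keeps [k] in both environments ([purupeku], [purupeki]), so there is no rule changing /k/ to [tʃ] before the ERG suffix.
So /tʃ/ is underlying, and a rule of depalatalization — palato-alveolar /tʃ/ and /dʒ/ become [k] and [g] when no front vowel follows — gives [k].
Hence 'root' is /pabobotʃ/ underlyingly.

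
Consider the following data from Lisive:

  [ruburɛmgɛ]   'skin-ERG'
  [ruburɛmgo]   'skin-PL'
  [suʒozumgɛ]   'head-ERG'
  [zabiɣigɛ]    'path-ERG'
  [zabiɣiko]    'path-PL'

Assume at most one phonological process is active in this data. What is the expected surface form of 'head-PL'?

The PL morpheme has two allomorphs, [-go] and [-ko].
By contrast the ERG suffix keeps its initial [g] throughout — that segment must be underlying.
The PL suffix is therefore /-ko/ underlyingly, with post-nasal voicing: voiceless stops become voiced after a nasal.
After 'head', which ends in a nasal, the suffix surfaces as [-go], giving [suʒozumgo].

[suʒozumgo]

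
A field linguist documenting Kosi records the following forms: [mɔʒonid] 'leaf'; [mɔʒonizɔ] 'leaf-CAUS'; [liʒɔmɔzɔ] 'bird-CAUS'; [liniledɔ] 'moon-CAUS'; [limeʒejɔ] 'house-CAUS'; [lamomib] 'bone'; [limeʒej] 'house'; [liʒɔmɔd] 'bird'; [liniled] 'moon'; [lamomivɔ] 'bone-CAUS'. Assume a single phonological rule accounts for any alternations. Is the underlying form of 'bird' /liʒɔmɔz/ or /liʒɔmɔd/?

/liʒɔmɔz/

The root 'bird' surfaces as [liʒɔmɔzɔ] and [liʒɔmɔd], with a stem-final [z] ~ [d] alternation.
The stem 'moon' ([liniledɔ], [liniled]) shows [d] unchanged in both environments, so [d] cannot be basic with [z] derived before the CAUS suffix.
Therefore /z/ is basic and [d] is derived by word-final hardening (voiced fricatives become stops word-finally).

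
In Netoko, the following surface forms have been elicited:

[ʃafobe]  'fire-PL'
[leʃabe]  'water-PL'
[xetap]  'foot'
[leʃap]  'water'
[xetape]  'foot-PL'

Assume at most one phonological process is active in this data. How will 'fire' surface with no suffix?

[ʃafop]

'water' shows [b] ~ [p] at the end of the stem ([leʃabe] vs [leʃap]).
The stem 'foot' ([xetape], [xetap]) shows [p] unchanged in both environments, so [p] cannot be basic with [b] derived before the PL suffix.
The alternation reflects word-final obstruent devoicing: voiced obstruents become voiceless word-finally. /b/ is underlying.
From [ʃafobe] the stem 'fire' is /ʃafob/; word-finally this yields [ʃafop].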